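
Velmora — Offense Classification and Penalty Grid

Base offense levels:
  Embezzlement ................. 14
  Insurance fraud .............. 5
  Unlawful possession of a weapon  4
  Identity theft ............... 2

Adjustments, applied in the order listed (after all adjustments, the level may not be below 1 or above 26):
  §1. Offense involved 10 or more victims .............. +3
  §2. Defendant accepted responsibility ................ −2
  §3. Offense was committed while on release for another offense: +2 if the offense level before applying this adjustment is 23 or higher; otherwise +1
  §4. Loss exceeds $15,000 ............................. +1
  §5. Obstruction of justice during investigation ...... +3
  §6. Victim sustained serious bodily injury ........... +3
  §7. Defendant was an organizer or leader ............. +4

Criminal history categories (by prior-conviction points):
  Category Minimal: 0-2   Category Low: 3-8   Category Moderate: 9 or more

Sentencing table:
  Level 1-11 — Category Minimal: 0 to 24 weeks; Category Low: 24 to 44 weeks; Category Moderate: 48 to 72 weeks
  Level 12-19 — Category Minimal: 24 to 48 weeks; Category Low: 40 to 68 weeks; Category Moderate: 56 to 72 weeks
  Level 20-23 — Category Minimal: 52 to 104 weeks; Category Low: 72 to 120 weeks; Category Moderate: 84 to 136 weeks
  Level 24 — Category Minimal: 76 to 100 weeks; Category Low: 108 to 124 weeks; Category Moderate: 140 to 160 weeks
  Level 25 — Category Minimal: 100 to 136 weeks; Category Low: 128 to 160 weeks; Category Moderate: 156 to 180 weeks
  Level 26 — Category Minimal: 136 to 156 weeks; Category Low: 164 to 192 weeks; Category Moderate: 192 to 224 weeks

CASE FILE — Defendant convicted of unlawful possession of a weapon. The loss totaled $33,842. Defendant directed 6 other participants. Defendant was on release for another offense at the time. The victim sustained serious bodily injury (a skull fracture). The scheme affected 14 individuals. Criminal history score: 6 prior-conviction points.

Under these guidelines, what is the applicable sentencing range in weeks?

Base offense level for unlawful possession of a weapon: 4.
§1 applies: 4 + 3 = 7.
§3 applies (level before this adjustment is 7 < 23, so +1): 7 + 1 = 8.
§4 applies: 8 + 1 = 9.
§5 does not apply.
§6 applies: 9 + 3 = 12.
§7 applies: 12 + 4 = 16.
Final offense level: 16.
Criminal history: 6 prior points → Category Low (3-8).
Level 16 falls in the 12-19 band.
Grid: Level 12-19 × Category Low = 40-68 weeks.

40-68 weeks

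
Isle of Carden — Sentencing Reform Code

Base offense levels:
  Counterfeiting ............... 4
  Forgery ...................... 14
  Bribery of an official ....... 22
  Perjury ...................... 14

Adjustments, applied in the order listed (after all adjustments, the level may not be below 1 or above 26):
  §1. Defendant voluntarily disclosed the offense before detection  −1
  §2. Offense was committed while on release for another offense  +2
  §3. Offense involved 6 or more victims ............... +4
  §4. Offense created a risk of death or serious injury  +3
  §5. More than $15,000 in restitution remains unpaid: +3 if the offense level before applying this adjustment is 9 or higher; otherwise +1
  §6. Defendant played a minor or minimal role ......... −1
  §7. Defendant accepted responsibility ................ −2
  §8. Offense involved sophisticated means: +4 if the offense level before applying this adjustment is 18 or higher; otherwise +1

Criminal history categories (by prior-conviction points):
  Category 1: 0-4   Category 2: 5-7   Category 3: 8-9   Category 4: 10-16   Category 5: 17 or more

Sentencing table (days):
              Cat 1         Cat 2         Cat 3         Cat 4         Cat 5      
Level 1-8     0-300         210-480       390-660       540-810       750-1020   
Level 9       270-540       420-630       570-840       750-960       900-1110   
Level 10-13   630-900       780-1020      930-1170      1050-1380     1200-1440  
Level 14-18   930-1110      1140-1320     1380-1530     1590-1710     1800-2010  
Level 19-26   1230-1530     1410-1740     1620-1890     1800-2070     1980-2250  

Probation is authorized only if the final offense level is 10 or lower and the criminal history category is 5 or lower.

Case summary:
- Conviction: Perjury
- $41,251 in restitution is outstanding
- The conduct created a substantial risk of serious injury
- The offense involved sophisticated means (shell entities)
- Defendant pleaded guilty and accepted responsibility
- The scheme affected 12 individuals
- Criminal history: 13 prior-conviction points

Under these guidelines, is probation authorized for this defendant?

No

Base offense level for perjury: 14.
§2 does not apply.
§3 applies: 14 + 4 = 18.
§4 applies: 18 + 3 = 21.
§5 applies (level before this adjustment is 21 ≥ 9, so +3): 21 + 3 = 24.
§6 does not apply.
§7 applies: 24 − 2 = 22.
§8 applies (level before this adjustment is 22 ≥ 18, so +4): 22 + 4 = 26.
Final offense level: 26.
Criminal history: 13 prior points → Category 4 (10-16).
Level 26 falls in the 19-26 band.
Grid: Level 19-26 × Category 4 = 1800-2070 days.
Probation check: level 26 > 10 and category 4 ≤ 5 → not eligible.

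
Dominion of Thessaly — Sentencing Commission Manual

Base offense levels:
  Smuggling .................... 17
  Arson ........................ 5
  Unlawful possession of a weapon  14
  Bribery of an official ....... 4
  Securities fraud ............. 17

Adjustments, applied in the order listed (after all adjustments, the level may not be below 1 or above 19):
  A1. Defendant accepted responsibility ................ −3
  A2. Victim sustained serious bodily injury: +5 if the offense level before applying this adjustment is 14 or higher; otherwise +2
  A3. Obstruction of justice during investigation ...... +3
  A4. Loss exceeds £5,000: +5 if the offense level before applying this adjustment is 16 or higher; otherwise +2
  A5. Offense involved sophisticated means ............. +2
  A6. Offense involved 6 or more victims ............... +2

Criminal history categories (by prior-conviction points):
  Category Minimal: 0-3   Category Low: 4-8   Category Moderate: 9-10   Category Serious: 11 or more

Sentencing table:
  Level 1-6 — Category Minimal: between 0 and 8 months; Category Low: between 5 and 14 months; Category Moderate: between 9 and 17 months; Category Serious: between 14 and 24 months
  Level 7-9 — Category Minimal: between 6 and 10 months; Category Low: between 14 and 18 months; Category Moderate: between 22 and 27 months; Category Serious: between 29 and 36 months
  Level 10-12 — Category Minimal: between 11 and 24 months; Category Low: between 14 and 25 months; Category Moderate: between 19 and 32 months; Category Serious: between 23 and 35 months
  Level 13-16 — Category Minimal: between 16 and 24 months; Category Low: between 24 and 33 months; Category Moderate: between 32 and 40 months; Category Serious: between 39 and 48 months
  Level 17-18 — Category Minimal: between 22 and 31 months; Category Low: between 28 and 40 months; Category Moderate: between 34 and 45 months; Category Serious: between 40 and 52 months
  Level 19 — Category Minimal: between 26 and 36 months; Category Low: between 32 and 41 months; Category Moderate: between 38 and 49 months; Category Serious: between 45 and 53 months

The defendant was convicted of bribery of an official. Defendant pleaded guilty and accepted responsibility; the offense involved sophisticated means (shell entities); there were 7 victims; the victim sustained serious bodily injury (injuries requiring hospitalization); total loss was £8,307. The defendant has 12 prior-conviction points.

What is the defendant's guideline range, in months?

29-36 months

Base offense level for bribery of an official: 4.
A1 applies: 4 − 3 = 1.
A2 applies (level before this adjustment is 1 < 14, so +2): 1 + 2 = 3.
A3 does not apply.
A4 applies (level before this adjustment is 3 < 16, so +2): 3 + 2 = 5.
A5 applies: 5 + 2 = 7.
A6 applies: 7 + 2 = 9.
Final offense level: 9.
Criminal history: 12 prior points → Category Serious (11+).
Level 9 falls in the 7-9 band.
Grid: Level 7-9 × Category Serious = 29-36 months.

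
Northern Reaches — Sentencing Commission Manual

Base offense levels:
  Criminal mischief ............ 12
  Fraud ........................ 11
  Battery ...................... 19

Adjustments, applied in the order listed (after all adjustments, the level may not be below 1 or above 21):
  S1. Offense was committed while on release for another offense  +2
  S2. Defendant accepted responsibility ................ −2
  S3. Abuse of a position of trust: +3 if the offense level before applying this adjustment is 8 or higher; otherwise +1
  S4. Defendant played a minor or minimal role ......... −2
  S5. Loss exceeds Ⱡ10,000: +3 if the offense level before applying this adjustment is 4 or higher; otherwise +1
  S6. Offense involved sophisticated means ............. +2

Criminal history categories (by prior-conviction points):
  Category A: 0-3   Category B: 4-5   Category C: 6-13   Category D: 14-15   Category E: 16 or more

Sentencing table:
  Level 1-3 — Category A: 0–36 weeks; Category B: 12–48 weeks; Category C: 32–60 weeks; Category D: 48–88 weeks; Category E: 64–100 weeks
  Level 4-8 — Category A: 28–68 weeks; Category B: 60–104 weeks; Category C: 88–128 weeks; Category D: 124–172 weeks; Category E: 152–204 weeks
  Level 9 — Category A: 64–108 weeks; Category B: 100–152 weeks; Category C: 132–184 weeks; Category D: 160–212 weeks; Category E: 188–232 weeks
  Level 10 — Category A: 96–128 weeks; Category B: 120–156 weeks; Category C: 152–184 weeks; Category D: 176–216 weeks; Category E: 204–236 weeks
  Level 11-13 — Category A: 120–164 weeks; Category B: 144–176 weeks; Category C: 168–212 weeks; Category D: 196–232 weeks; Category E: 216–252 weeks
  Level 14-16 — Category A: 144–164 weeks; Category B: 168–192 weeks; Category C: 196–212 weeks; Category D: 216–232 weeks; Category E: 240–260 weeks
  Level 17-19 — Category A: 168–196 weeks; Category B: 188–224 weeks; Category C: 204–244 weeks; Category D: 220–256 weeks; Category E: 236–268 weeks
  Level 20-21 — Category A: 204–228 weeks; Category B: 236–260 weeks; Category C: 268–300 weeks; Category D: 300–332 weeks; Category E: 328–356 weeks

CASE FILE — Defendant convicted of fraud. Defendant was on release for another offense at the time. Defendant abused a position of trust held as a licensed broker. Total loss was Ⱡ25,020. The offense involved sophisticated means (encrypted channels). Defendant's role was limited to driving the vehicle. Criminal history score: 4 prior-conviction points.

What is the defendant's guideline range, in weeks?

188-224 weeks

Base offense level for fraud: 11.
S1 applies: 11 + 2 = 13.
S2 does not apply.
S3 applies (level before this adjustment is 13 ≥ 8, so +3): 13 + 3 = 16.
S4 applies: 16 − 2 = 14.
S5 applies (level before this adjustment is 14 ≥ 4, so +3): 14 + 3 = 17.
S6 applies: 17 + 2 = 19.
Final offense level: 19.
Criminal history: 4 prior points → Category B (4-5).
Level 19 falls in the 17-19 band.
Grid: Level 17-19 × Category B = 188-224 weeks.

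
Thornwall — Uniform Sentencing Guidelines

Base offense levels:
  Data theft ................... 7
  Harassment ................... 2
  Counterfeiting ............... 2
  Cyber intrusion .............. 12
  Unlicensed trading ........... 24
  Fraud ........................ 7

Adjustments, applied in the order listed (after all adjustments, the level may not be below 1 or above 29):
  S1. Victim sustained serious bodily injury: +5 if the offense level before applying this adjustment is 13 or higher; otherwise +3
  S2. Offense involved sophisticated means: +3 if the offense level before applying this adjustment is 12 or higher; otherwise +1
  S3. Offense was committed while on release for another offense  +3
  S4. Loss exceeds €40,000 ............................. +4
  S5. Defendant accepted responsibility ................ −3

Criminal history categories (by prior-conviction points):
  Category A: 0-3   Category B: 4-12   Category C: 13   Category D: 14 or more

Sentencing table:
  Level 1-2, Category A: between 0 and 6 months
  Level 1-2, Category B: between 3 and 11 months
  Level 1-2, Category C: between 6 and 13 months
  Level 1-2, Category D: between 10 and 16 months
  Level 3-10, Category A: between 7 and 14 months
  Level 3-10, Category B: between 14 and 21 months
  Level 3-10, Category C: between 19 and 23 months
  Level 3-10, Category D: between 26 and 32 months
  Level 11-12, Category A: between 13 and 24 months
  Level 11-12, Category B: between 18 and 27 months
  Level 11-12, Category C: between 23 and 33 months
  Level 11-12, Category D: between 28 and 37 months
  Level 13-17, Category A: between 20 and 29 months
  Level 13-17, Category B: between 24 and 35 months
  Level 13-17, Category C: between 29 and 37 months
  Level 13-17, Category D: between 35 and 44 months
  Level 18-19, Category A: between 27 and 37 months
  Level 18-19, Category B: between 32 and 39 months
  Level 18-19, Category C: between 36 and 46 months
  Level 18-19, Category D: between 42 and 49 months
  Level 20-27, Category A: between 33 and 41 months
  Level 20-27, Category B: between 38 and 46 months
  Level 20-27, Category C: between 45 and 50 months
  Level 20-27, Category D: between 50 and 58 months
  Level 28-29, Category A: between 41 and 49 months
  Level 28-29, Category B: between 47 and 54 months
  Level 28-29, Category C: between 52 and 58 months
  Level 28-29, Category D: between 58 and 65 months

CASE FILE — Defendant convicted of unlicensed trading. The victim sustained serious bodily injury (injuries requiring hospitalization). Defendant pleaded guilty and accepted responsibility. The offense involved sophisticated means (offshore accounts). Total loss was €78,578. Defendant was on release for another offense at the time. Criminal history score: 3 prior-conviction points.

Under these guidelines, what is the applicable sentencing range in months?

41-49 months

Base offense level for unlicensed trading: 24.
S1 applies (level before this adjustment is 24 ≥ 13, so +5): 24 + 5 = 29.
S2 applies (level before this adjustment is 29 ≥ 12, so +3): 29 + 3 = 32.
S3 applies: 32 + 3 = 35.
S4 applies: 35 + 4 = 39.
S5 applies: 39 − 3 = 36.
Level 36 exceeds the maximum of 29; capped at 29.
Final offense level: 29.
Criminal history: 3 prior points → Category A (0-3).
Level 29 falls in the 28-29 band.
Grid: Level 28-29 × Category A = 41-49 months.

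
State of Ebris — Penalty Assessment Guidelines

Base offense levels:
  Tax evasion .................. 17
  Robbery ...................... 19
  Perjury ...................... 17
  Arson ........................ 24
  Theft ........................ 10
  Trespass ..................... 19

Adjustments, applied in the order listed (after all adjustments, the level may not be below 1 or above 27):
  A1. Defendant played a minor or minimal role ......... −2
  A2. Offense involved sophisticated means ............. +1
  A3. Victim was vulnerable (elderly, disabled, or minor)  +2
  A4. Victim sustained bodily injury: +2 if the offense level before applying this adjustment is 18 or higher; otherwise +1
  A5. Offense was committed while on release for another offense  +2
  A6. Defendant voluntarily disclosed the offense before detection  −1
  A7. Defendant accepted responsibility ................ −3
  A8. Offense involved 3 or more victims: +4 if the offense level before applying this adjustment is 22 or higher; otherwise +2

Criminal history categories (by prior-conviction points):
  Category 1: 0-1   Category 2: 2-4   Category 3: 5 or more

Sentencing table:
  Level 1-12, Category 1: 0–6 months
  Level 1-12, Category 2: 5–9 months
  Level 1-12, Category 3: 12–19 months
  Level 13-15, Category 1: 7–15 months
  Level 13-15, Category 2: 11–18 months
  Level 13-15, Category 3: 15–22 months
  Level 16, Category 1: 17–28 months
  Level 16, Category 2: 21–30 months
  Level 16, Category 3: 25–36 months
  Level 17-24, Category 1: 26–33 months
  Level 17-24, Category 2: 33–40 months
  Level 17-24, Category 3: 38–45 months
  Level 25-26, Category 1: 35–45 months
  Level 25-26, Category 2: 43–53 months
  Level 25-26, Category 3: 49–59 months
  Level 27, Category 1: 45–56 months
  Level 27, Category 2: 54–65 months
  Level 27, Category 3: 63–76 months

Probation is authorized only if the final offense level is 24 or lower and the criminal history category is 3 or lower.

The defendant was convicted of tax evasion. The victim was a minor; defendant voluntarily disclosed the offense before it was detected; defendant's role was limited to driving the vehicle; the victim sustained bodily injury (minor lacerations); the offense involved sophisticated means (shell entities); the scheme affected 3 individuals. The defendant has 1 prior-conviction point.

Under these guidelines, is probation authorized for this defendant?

Yes

Base offense level for tax evasion: 17.
A1 applies: 17 − 2 = 15.
A2 applies: 15 + 1 = 16.
A3 applies: 16 + 2 = 18.
A4 applies (level before this adjustment is 18 ≥ 18, so +2): 18 + 2 = 20.
A6 applies: 20 − 1 = 19.
A8 applies (level before this adjustment is 19 < 22, so +2): 19 + 2 = 21.
Final offense level: 21.
Criminal history: 1 prior point → Category 1 (0-1).
Level 21 falls in the 17-24 band.
Grid: Level 17-24 × Category 1 = 26-33 months.
Probation check: level 21 ≤ 24 and category 1 ≤ 3 → eligible.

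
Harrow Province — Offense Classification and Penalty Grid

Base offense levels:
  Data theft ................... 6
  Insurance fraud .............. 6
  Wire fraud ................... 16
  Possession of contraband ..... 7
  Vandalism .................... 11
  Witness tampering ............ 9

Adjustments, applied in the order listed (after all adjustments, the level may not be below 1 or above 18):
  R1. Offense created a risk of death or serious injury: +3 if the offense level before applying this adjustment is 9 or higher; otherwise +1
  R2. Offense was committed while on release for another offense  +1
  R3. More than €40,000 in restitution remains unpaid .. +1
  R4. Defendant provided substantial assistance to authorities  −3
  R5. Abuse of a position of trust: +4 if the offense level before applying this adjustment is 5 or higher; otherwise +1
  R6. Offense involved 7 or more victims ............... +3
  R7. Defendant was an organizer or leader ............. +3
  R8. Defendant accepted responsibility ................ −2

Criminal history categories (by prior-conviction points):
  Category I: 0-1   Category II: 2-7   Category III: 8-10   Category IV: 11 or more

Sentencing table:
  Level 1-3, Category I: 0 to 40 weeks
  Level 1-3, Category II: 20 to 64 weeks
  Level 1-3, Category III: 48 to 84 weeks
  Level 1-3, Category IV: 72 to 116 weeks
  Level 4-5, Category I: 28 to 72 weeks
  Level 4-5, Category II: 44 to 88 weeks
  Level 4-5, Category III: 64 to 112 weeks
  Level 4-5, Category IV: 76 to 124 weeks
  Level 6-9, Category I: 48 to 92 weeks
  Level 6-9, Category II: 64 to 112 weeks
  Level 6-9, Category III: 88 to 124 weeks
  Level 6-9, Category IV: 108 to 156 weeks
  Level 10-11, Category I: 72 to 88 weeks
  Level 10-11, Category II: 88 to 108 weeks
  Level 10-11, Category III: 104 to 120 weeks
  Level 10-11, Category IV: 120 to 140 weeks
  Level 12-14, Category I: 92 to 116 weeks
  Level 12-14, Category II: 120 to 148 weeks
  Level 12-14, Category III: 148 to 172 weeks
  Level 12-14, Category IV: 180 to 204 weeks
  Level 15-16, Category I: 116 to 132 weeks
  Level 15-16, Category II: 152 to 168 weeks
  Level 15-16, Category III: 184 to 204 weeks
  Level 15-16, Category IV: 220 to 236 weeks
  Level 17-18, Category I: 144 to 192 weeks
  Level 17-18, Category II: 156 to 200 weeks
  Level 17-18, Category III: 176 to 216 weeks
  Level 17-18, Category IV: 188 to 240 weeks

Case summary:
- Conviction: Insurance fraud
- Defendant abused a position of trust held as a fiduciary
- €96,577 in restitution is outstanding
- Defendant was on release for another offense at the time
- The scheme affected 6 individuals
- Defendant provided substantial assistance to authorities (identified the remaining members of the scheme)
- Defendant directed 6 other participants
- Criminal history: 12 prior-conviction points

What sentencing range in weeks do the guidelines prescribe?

Base offense level for insurance fraud: 6.
R1 does not apply.
R2 applies: 6 + 1 = 7.
R3 applies: 7 + 1 = 8.
R4 applies: 8 − 3 = 5.
R5 applies (level before this adjustment is 5 ≥ 5, so +4): 5 + 4 = 9.
R6 does not apply.
R7 applies: 9 + 3 = 12.
Final offense level: 12.
Criminal history: 12 prior points → Category IV (11+).
Level 12 falls in the 12-14 band.
Grid: Level 12-14 × Category IV = 180-204 weeks.

180-204 weeks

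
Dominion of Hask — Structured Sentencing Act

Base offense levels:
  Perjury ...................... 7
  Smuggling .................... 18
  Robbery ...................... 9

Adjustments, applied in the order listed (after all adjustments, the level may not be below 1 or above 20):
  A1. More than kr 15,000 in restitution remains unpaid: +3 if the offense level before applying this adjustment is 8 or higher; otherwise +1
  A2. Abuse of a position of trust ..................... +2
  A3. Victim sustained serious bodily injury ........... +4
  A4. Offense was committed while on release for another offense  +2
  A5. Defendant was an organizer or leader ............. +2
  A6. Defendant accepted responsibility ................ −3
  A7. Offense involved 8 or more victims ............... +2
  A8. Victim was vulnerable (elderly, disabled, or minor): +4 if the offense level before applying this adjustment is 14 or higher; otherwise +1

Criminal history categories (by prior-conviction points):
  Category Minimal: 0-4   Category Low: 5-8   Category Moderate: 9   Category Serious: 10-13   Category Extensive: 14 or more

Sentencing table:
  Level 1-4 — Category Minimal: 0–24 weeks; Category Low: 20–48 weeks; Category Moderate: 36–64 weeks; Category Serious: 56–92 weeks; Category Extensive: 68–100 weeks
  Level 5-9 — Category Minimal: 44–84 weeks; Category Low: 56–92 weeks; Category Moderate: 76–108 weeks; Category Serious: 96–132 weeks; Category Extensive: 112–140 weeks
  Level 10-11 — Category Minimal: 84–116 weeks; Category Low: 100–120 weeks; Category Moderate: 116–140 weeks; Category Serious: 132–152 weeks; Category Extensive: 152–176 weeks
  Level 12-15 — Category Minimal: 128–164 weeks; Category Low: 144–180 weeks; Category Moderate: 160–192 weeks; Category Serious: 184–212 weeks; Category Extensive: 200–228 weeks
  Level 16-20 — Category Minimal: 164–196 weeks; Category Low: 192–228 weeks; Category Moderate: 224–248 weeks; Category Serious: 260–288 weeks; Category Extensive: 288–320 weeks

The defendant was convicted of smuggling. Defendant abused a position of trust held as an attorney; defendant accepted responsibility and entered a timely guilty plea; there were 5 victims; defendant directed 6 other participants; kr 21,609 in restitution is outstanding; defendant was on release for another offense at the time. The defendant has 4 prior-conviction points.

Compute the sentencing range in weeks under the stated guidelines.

164-196 weeks

Base offense level for smuggling: 18.
A1 applies (level before this adjustment is 18 ≥ 8, so +3): 18 + 3 = 21.
A2 applies: 21 + 2 = 23.
A3 does not apply.
A4 applies: 23 + 2 = 25.
A5 applies: 25 + 2 = 27.
A6 applies: 27 − 3 = 24.
Level 24 exceeds the maximum of 20; capped at 20.
Final offense level: 20.
Criminal history: 4 prior points → Category Minimal (0-4).
Level 20 falls in the 16-20 band.
Grid: Level 16-20 × Category Minimal = 164-196 weeks.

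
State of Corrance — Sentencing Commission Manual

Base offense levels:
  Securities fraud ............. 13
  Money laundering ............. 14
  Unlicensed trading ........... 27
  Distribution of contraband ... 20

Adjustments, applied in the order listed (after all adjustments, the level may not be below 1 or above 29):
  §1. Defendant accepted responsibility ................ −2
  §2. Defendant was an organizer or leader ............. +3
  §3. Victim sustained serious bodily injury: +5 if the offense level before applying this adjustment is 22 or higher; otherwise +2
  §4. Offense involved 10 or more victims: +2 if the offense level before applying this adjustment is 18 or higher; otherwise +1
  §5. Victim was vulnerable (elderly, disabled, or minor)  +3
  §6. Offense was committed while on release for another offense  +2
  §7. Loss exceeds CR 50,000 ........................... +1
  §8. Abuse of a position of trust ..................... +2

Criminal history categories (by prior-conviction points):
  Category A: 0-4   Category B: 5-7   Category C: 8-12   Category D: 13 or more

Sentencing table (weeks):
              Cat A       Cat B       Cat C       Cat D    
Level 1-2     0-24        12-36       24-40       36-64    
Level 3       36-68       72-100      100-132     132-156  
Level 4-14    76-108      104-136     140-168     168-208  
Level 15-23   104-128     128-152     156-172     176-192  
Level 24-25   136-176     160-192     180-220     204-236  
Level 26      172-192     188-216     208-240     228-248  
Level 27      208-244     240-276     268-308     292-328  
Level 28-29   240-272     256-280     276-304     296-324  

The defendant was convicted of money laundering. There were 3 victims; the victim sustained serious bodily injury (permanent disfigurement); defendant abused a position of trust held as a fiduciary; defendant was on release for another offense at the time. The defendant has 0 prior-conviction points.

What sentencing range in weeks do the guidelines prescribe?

Base offense level for money laundering: 14.
§3 applies (level before this adjustment is 14 < 22, so +2): 14 + 2 = 16.
§5 does not apply.
§6 applies: 16 + 2 = 18.
§7 does not apply.
§8 applies: 18 + 2 = 20.
Final offense level: 20.
Criminal history: 0 prior points → Category A (0-4).
Level 20 falls in the 15-23 band.
Grid: Level 15-23 × Category A = 104-128 weeks.

104-128 weeks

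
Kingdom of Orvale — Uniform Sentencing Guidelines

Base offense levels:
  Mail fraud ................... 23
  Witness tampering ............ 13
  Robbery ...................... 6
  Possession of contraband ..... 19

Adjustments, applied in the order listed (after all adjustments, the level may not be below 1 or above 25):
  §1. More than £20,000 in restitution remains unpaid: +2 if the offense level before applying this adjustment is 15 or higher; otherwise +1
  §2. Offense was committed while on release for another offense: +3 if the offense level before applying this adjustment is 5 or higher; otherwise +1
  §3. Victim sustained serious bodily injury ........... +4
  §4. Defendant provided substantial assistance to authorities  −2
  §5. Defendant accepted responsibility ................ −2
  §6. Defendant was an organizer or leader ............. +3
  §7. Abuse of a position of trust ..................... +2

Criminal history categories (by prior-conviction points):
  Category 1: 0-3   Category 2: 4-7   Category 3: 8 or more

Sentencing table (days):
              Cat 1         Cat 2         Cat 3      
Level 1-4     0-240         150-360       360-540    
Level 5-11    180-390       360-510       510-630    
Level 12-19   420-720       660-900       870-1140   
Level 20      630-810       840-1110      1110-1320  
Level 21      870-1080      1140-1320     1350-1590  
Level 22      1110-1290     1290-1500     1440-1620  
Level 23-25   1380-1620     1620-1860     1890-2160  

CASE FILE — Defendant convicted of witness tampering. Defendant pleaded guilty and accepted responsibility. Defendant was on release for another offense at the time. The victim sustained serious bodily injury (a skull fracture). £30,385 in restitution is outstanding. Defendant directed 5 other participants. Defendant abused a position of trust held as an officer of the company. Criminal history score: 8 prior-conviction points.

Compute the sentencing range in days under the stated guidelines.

Base offense level for witness tampering: 13.
§1 applies (level before this adjustment is 13 < 15, so +1): 13 + 1 = 14.
§2 applies (level before this adjustment is 14 ≥ 5, so +3): 14 + 3 = 17.
§3 applies: 17 + 4 = 21.
§5 applies: 21 − 2 = 19.
§6 applies: 19 + 3 = 22.
§7 applies: 22 + 2 = 24.
Final offense level: 24.
Criminal history: 8 prior points → Category 3 (8+).
Level 24 falls in the 23-25 band.
Grid: Level 23-25 × Category 3 = 1890-2160 days.

1890-2160 days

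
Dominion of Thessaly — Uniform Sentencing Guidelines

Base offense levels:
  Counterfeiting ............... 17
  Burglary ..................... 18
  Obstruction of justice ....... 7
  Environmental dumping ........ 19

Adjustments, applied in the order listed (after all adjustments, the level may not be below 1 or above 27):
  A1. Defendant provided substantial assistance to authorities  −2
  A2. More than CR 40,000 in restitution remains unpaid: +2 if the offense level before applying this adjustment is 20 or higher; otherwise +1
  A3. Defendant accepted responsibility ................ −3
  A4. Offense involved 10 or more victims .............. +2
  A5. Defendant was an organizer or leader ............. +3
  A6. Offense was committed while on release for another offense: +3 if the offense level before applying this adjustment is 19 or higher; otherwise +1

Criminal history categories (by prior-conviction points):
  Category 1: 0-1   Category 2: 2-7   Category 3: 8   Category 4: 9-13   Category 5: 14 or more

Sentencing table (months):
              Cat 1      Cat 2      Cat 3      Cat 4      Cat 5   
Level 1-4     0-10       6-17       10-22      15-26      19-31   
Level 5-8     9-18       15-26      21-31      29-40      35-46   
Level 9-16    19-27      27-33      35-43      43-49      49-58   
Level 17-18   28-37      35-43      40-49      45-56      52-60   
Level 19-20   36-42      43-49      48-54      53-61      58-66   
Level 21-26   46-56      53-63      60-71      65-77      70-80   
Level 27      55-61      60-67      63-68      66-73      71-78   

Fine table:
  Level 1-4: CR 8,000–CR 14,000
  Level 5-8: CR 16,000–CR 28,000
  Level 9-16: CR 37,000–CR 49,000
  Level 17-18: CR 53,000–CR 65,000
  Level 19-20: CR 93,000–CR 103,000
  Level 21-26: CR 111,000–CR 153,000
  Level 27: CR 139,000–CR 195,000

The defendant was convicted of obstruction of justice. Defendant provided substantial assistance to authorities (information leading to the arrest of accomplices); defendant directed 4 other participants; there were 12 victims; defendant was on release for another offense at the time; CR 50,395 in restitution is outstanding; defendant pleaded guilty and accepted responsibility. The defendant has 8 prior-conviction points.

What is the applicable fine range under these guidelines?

CR 37,000–CR 49,000

Base offense level for obstruction of justice: 7.
A1 applies: 7 − 2 = 5.
A2 applies (level before this adjustment is 5 < 20, so +1): 5 + 1 = 6.
A3 applies: 6 − 3 = 3.
A4 applies: 3 + 2 = 5.
A5 applies: 5 + 3 = 8.
A6 applies (level before this adjustment is 8 < 19, so +1): 8 + 1 = 9.
Final offense level: 9.
Level 9 falls in the 9-16 band.
Fine table: Level 9-16 → CR 37,000–CR 49,000.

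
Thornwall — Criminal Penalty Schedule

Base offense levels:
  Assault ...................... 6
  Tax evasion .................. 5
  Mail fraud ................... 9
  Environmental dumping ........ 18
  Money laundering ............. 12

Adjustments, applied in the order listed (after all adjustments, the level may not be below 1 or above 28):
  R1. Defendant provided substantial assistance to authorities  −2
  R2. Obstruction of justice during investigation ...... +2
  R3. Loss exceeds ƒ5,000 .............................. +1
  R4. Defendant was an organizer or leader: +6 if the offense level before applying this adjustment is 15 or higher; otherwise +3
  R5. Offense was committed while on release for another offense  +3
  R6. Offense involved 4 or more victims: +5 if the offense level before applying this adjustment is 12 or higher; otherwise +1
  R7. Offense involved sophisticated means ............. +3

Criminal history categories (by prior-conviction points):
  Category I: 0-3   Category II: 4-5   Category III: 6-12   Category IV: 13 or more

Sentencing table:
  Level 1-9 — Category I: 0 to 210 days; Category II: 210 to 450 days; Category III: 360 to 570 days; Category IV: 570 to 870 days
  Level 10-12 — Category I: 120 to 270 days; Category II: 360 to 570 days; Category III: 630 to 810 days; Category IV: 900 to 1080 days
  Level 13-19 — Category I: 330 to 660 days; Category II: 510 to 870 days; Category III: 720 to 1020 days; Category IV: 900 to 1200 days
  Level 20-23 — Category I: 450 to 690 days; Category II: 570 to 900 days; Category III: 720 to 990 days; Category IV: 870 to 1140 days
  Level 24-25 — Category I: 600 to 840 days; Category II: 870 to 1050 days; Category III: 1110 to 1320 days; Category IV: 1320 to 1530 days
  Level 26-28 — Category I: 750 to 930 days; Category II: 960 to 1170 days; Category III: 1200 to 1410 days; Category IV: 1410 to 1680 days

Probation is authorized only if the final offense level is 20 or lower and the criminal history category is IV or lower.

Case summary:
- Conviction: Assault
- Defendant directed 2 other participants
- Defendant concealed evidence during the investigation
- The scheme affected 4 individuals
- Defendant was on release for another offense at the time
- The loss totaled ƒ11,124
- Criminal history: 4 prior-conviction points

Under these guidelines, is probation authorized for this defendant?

Yes

Base offense level for assault: 6.
R2 applies: 6 + 2 = 8.
R3 applies: 8 + 1 = 9.
R4 applies (level before this adjustment is 9 < 15, so +3): 9 + 3 = 12.
R5 applies: 12 + 3 = 15.
R6 applies (level before this adjustment is 15 ≥ 12, so +5): 15 + 5 = 20.
Final offense level: 20.
Criminal history: 4 prior points → Category II (4-5).
Level 20 falls in the 20-23 band.
Grid: Level 20-23 × Category II = 570-900 days.
Probation check: level 20 ≤ 20 and category II ≤ IV → eligible.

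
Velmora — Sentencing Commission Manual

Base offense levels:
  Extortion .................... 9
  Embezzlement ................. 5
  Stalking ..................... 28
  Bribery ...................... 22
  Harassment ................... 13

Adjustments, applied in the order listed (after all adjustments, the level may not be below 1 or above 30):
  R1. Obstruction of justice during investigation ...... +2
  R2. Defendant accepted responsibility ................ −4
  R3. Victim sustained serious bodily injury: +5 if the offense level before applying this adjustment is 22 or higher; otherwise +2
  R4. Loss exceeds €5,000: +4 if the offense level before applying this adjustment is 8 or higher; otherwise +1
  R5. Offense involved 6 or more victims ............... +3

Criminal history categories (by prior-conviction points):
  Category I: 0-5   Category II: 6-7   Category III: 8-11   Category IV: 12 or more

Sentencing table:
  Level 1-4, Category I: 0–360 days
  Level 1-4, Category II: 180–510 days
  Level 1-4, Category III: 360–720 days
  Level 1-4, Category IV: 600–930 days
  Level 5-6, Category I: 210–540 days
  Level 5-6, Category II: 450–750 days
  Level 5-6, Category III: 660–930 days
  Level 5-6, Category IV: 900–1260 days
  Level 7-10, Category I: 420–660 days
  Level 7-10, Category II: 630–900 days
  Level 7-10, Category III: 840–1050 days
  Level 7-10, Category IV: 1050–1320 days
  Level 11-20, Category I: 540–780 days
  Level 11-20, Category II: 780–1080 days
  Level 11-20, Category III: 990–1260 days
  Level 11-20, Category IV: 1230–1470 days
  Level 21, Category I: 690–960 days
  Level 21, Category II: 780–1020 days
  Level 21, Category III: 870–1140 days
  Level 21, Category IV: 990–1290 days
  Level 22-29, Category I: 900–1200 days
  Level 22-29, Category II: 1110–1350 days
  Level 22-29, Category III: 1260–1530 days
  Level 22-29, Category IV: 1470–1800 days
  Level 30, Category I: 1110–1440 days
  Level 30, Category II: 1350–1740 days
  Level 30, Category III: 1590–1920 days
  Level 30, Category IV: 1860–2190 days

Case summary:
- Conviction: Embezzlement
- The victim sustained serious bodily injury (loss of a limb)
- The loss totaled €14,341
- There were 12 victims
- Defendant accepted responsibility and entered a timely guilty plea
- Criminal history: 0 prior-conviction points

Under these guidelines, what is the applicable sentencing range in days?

Base offense level for embezzlement: 5.
R1 does not apply.
R2 applies: 5 − 4 = 1.
R3 applies (level before this adjustment is 1 < 22, so +2): 1 + 2 = 3.
R4 applies (level before this adjustment is 3 < 8, so +1): 3 + 1 = 4.
R5 applies: 4 + 3 = 7.
Final offense level: 7.
Criminal history: 0 prior points → Category I (0-5).
Level 7 falls in the 7-10 band.
Grid: Level 7-10 × Category I = 420-660 days.

420-660 days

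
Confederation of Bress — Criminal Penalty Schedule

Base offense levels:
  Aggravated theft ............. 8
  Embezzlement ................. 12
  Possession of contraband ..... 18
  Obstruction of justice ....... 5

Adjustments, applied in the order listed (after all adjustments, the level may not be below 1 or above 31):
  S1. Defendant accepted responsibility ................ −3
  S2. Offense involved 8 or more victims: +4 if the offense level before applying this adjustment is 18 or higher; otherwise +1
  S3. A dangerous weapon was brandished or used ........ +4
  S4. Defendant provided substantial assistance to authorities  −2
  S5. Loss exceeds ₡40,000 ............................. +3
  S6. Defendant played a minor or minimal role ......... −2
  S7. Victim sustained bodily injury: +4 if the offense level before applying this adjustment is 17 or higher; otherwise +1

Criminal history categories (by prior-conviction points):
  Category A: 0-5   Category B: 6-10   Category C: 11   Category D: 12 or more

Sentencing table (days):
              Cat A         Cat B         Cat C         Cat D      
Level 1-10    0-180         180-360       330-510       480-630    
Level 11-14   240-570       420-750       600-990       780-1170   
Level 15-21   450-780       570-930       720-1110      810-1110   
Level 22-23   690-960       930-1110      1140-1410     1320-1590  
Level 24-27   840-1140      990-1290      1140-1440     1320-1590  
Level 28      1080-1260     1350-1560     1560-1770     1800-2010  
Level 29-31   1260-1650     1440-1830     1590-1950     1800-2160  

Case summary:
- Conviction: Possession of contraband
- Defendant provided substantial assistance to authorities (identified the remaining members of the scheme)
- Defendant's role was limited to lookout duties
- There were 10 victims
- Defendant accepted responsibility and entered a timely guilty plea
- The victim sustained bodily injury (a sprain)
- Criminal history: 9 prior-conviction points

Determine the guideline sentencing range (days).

Base offense level for possession of contraband: 18.
S1 applies: 18 − 3 = 15.
S2 applies (level before this adjustment is 15 < 18, so +1): 15 + 1 = 16.
S4 applies: 16 − 2 = 14.
S5 does not apply.
S6 applies: 14 − 2 = 12.
S7 applies (level before this adjustment is 12 < 17, so +1): 12 + 1 = 13.
Final offense level: 13.
Criminal history: 9 prior points → Category B (6-10).
Level 13 falls in the 11-14 band.
Grid: Level 11-14 × Category B = 420-750 days.

420-750 days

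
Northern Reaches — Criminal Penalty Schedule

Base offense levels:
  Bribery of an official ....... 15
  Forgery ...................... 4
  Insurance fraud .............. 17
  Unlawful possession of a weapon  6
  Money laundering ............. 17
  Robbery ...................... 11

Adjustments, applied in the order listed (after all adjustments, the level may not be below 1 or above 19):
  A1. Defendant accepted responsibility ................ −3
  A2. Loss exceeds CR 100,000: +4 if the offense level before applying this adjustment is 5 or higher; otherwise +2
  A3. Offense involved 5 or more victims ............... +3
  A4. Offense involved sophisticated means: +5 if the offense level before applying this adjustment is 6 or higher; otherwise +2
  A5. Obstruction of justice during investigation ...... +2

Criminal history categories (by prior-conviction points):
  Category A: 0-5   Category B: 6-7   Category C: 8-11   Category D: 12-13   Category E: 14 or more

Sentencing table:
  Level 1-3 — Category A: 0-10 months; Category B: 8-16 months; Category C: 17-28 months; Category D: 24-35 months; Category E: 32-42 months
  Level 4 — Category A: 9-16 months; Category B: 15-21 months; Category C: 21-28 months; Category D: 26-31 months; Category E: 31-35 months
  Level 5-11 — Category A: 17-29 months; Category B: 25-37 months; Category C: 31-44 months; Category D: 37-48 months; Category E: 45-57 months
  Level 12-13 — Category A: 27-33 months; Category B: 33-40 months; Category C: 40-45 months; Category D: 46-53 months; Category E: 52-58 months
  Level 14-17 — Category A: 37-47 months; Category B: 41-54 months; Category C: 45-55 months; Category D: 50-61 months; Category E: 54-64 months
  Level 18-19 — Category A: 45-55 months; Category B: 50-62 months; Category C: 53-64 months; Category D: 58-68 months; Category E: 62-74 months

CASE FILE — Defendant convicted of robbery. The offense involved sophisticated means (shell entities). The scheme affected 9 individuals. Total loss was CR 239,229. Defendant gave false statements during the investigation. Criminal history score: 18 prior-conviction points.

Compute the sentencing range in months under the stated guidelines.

62-74 months

Base offense level for robbery: 11.
A1 does not apply.
A2 applies (level before this adjustment is 11 ≥ 5, so +4): 11 + 4 = 15.
A3 applies: 15 + 3 = 18.
A4 applies (level before this adjustment is 18 ≥ 6, so +5): 18 + 5 = 23.
A5 applies: 23 + 2 = 25.
Level 25 exceeds the maximum of 19; capped at 19.
Final offense level: 19.
Criminal history: 18 prior points → Category E (14+).
Level 19 falls in the 18-19 band.
Grid: Level 18-19 × Category E = 62-74 months.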